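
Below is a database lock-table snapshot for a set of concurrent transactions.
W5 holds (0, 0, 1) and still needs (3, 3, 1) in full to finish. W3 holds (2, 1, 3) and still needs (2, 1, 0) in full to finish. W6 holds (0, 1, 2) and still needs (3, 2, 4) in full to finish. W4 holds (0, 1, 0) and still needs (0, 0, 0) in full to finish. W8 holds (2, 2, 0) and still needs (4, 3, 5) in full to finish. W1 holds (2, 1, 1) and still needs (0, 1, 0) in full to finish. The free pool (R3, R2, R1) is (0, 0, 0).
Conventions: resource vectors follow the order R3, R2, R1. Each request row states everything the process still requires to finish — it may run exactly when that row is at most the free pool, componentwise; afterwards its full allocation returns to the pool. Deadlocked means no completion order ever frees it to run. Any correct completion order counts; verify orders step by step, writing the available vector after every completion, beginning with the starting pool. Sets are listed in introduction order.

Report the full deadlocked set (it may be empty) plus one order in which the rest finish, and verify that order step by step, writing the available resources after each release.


Nothing here is deadlocked.
Key observation: W4 leads a chain of completions in which each release enables another process.
One completion order for the rest: W4, W1, W3, W6, W8, W5. Walking it through:
  pool = (0, 0, 0)
  W4: need (0, 0, 0) fits (0, 0, 0); releases (0, 1, 0), pool now (0, 1, 0)
  W1: need (0, 1, 0) fits (0, 1, 0); releases (2, 1, 1), pool now (2, 2, 1)
  W3: need (2, 1, 0) fits (2, 2, 1); releases (2, 1, 3), pool now (4, 3, 4)
  W6: need (3, 2, 4) fits (4, 3, 4); releases (0, 1, 2), pool now (4, 4, 6)
  W8: need (4, 3, 5) fits (4, 4, 6); releases (2, 2, 0), pool now (6, 6, 6)
  W5: need (3, 3, 1) fits (6, 6, 6); releases (0, 0, 1), pool now (6, 6, 7)


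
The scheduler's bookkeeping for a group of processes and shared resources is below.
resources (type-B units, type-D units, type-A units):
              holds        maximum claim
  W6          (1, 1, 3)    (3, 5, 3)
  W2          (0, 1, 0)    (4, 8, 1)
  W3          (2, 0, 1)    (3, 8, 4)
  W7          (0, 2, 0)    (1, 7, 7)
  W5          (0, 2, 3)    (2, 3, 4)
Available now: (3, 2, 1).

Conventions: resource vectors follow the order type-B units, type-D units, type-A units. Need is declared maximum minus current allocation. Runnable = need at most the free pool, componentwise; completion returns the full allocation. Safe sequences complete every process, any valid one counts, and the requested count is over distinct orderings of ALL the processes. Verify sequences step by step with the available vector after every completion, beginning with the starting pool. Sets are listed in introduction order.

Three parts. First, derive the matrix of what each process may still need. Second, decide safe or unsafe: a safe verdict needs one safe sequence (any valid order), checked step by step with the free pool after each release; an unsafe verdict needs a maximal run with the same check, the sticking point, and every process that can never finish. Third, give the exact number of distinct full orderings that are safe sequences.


(1) Need matrix, components ordered type-B units, type-D units, type-A units:
  W6: (2, 4, 0)
  W2: (4, 7, 1)
  W3: (1, 8, 3)
  W7: (1, 5, 7)
  W5: (2, 1, 1)
(2) The state is SAFE; one workable sequence: W5, W6, W7, W2, W3.
Key observation: at W5 the run first touches a limit — (2, 1, 1) against (3, 2, 1), exact on a resource it actually requests.
Check, step by step:
  pool = (3, 2, 1)
  W5 needs (2, 1, 1) <= (3, 2, 1) -> finishes; pool += (0, 2, 3) = (3, 4, 4)
  W6 needs (2, 4, 0) <= (3, 4, 4) -> finishes; pool += (1, 1, 3) = (4, 5, 7)
  W7 needs (1, 5, 7) <= (4, 5, 7) -> finishes; pool += (0, 2, 0) = (4, 7, 7)
  W2 needs (4, 7, 1) <= (4, 7, 7) -> finishes; pool += (0, 1, 0) = (4, 8, 7)
  W3 needs (1, 8, 3) <= (4, 8, 7) -> finishes; pool += (2, 0, 1) = (6, 8, 8)
(3) The exact count: 1 of the possible complete orderings is a safe sequence.


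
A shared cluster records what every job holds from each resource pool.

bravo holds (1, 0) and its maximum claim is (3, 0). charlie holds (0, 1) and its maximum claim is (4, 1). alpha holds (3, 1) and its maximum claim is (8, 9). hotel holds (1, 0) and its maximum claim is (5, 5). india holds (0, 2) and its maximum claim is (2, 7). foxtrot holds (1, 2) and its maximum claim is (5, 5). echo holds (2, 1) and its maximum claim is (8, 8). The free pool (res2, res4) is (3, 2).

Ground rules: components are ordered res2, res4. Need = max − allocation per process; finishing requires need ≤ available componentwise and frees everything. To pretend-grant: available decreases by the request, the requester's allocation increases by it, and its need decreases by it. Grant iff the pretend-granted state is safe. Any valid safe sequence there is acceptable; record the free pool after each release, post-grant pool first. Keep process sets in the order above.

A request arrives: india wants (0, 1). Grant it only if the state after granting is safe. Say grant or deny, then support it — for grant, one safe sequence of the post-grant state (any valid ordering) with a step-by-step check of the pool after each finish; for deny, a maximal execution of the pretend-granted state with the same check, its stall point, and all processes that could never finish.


DENY: after the grant no complete ordering would exist.
Key observation: no order helps: past bravo, charlie, the free pool tops out at (4, 2), below what each blocked process needs in res4.
Pretend the grant happened; the run bravo, charlie goes as far as possible. Check, step by step:
  pool = (3, 1)
  bravo: need (2, 0) fits (3, 1); releases (1, 0), pool now (4, 1)
  charlie: need (4, 0) fits (4, 1); releases (0, 1), pool now (4, 2)
  blocked: alpha wants (5, 8), pool (4, 2) — not enough res2 and res4
  blocked: hotel wants (4, 5), pool (4, 2) — not enough res4
  blocked: india wants (2, 4), pool (4, 2) — not enough res4
  blocked: foxtrot wants (4, 3), pool (4, 2) — not enough res4
  blocked: echo wants (6, 7), pool (4, 2) — not enough res2 and res4
Processes that could never finish after the grant: alpha, hotel, india, foxtrot and echo.


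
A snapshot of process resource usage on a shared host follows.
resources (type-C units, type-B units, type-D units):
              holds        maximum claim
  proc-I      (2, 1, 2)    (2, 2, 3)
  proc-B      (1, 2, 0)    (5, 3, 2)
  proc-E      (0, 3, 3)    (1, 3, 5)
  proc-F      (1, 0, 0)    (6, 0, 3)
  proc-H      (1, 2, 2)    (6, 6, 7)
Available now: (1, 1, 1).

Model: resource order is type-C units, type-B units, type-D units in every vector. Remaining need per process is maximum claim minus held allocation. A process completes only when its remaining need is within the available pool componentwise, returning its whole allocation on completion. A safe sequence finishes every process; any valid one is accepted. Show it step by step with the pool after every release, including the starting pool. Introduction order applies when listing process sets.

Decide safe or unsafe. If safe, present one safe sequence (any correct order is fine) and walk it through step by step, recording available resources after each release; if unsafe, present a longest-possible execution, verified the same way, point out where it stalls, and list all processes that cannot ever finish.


The state is UNSAFE.
Key observation: type-C units is the bottleneck — with proc-I, proc-E done the pool holds (3, 5, 6), short of every remaining need.
A maximal execution: proc-I, proc-E — then nothing else fits. Walking it through:
  pool = (1, 1, 1)
  proc-I: need (0, 1, 1) fits (1, 1, 1); releases (2, 1, 2), pool now (3, 2, 3)
  proc-E: need (1, 0, 2) fits (3, 2, 3); releases (0, 3, 3), pool now (3, 5, 6)
  blocked: proc-B wants (4, 1, 2), pool (3, 5, 6) — not enough type-C units
  blocked: proc-F wants (5, 0, 3), pool (3, 5, 6) — not enough type-C units
  blocked: proc-H wants (5, 4, 5), pool (3, 5, 6) — not enough type-C units
Processes that can never finish: proc-B, proc-F and proc-H.


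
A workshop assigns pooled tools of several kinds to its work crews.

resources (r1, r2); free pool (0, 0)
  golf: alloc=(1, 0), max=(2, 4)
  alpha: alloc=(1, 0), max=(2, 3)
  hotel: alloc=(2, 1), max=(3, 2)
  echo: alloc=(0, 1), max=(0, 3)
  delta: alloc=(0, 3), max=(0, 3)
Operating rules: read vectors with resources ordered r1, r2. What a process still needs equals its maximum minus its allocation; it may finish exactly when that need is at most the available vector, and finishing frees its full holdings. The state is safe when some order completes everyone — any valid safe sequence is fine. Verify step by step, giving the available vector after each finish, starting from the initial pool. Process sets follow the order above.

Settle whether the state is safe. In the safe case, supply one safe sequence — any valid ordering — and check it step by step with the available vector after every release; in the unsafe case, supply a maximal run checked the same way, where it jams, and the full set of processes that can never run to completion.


The state is UNSAFE.
Key observation: once delta, echo finish, the pool peaks at (0, 4) — and every remaining process still needs more r1 than that.
Going as far as possible: delta, echo; after that, nothing fits. Verifying each step:
  pool = (0, 0)
  run delta (needs (0, 0), free (0, 0)); after release of (0, 3) the pool is (0, 3)
  run echo (needs (0, 2), free (0, 3)); after release of (0, 1) the pool is (0, 4)
  blocked: golf wants (1, 4), pool (0, 4) — not enough r1
  blocked: alpha wants (1, 3), pool (0, 4) — not enough r1
  blocked: hotel wants (1, 1), pool (0, 4) — not enough r1
Processes that can never finish: golf, alpha and hotel.


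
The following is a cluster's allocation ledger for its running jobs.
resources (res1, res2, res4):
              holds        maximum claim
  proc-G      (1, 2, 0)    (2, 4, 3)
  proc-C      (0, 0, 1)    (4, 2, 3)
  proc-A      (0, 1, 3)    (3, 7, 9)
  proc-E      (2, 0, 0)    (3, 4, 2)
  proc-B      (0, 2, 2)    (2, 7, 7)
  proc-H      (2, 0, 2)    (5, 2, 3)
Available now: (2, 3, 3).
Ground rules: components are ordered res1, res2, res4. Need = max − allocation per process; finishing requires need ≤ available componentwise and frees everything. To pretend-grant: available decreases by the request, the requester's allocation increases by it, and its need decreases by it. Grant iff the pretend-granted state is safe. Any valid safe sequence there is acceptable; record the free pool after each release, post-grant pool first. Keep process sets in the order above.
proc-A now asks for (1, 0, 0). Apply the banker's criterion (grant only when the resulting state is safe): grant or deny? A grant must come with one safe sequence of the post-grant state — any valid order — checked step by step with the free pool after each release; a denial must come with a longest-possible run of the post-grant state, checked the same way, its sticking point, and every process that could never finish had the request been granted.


GRANT: granting preserves safety; a valid post-grant sequence is proc-G, proc-E, proc-H, proc-B, proc-A, proc-C.
Key observation: after the grant the pool drops to (1, 3, 3), which still lets proc-G finish first and unwind the rest.
Check on the post-grant state, step by step:
  pool = (1, 3, 3)
  proc-G: need (1, 2, 3) fits (1, 3, 3); releases (1, 2, 0), pool now (2, 5, 3)
  proc-E: need (1, 4, 2) fits (2, 5, 3); releases (2, 0, 0), pool now (4, 5, 3)
  proc-H: need (3, 2, 1) fits (4, 5, 3); releases (2, 0, 2), pool now (6, 5, 5)
  proc-B: need (2, 5, 5) fits (6, 5, 5); releases (0, 2, 2), pool now (6, 7, 7)
  proc-A: need (2, 6, 6) fits (6, 7, 7); releases (1, 1, 3), pool now (7, 8, 10)
  proc-C: need (4, 2, 2) fits (7, 8, 10); releases (0, 0, 1), pool now (7, 8, 11)


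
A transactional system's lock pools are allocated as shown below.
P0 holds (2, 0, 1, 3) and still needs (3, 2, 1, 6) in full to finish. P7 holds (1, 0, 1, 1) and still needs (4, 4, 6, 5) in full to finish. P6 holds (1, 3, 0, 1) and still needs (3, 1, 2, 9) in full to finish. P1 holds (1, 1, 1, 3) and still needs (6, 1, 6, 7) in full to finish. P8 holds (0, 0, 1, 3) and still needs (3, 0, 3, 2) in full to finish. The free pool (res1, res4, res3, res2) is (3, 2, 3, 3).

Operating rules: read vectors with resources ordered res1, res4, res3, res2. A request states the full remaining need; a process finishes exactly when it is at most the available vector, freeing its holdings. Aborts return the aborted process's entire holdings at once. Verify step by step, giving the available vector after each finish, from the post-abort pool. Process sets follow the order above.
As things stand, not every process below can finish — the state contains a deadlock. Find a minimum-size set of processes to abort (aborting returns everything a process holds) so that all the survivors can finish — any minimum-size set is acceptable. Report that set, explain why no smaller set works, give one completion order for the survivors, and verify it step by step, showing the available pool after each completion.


The answer: abort P1.
Key observation: no ordering could ever have run P7 before the abort of P1; with (1, 1, 1, 3) back in the pool it fits at step 4.
No smaller set exists: with zero aborts the deadlock remains.
The survivors complete as P8, P6, P0, P7. Step-by-step check (starting from the post-abort pool):
  pool = (4, 3, 4, 6)
  P8 needs (3, 0, 3, 2) <= (4, 3, 4, 6) -> finishes; pool += (0, 0, 1, 3) = (4, 3, 5, 9)
  P6 needs (3, 1, 2, 9) <= (4, 3, 5, 9) -> finishes; pool += (1, 3, 0, 1) = (5, 6, 5, 10)
  P0 needs (3, 2, 1, 6) <= (5, 6, 5, 10) -> finishes; pool += (2, 0, 1, 3) = (7, 6, 6, 13)
  P7 needs (4, 4, 6, 5) <= (7, 6, 6, 13) -> finishes; pool += (1, 0, 1, 1) = (8, 6, 7, 14)


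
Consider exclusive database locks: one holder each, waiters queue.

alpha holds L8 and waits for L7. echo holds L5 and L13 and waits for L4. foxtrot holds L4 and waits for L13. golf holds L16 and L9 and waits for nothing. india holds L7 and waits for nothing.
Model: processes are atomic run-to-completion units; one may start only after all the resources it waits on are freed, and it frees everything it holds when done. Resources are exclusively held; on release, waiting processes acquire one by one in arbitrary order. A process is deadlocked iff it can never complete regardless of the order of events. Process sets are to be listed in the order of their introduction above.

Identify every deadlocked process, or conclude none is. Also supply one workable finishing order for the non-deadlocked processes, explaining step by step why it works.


The deadlocked set is echo and foxtrot.
Key observation: nobody on the ring echo -> foxtrot -> echo can start until another member finishes, which never happens; no other process is dragged down with it.
One completion order for the rest: india, golf, alpha.
Walking it through:
  india: no waits; runs immediately, freeing L7
  golf: no waits; runs immediately, freeing L16 and L9
  alpha waits on L7 — all released -> runs and releases L8


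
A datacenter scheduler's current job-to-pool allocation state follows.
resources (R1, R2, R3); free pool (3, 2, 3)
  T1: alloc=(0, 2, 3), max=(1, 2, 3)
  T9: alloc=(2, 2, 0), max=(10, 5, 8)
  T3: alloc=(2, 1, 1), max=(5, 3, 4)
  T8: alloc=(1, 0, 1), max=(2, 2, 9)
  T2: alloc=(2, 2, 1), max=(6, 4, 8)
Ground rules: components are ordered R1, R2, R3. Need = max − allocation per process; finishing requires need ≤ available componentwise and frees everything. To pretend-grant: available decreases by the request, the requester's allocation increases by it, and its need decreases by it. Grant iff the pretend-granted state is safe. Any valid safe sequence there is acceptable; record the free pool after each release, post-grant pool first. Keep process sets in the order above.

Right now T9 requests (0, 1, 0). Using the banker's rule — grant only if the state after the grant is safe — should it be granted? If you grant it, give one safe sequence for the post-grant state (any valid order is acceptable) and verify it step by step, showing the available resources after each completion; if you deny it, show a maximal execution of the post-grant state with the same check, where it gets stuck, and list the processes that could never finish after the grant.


GRANT. The post-grant state is safe; one safe sequence: T1, T3, T2, T8, T9.
Key observation: with (3, 1, 3) left after the transfer, T1 can run at once — the state stays safe.
Check on the post-grant state, step by step:
  pool = (3, 1, 3)
  run T1 (needs (1, 0, 0), free (3, 1, 3)); after release of (0, 2, 3) the pool is (3, 3, 6)
  run T3 (needs (3, 2, 3), free (3, 3, 6)); after release of (2, 1, 1) the pool is (5, 4, 7)
  run T2 (needs (4, 2, 7), free (5, 4, 7)); after release of (2, 2, 1) the pool is (7, 6, 8)
  run T8 (needs (1, 2, 8), free (7, 6, 8)); after release of (1, 0, 1) the pool is (8, 6, 9)
  run T9 (needs (8, 2, 8), free (8, 6, 9)); after release of (2, 3, 0) the pool is (10, 9, 9)


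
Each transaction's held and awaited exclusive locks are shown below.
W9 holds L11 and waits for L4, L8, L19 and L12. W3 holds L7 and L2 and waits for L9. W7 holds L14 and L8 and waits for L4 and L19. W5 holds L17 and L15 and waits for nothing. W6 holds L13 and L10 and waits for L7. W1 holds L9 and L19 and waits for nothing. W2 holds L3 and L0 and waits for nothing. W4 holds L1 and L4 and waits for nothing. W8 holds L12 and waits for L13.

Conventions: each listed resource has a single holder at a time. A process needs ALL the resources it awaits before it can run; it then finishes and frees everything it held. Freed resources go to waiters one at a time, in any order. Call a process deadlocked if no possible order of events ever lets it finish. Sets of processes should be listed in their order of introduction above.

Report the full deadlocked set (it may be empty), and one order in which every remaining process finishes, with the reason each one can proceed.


Nothing here is deadlocked.
Key observation: although several processes wait, no cycle exists — each chain bottoms out at a free runner.
One completion order for the rest: W2, W4, W1, W7, W3, W6, W5, W8, W9.
Walking it through:
  run W2 (it waits on nothing); releases L3 and L0
  run W4 (it waits on nothing); releases L1 and L4
  run W1 (it waits on nothing); releases L9 and L19
  W7 waits on L4 and L19 — all released -> runs and releases L14 and L8
  W3 waits on L9 — all released -> runs and releases L7 and L2
  W6 waits on L7 — all released -> runs and releases L13 and L10
  run W5 (it waits on nothing); releases L17 and L15
  W8 waits on L13 — all released -> runs and releases L12
  W9 waits on L4, L8, L19 and L12 — all released -> runs and releases L11


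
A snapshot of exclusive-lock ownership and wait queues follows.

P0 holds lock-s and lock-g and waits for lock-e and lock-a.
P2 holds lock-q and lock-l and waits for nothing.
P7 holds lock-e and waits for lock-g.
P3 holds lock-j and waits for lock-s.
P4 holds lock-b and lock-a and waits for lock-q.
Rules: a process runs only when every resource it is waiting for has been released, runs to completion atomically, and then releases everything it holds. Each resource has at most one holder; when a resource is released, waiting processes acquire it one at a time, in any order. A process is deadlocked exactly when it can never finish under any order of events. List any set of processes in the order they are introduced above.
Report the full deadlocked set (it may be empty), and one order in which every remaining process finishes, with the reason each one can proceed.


The deadlocked set is P0, P7 and P3.
Key observation: P0 -> P7 -> P0 is a circular wait — nothing in it can go first; P3 waits into the deadlock from upstream.
One completion order for the rest: P2, P4.
Walking it through:
  P2: no waits; runs immediately, freeing lock-q and lock-l
  P4: everything it awaited (lock-q) is free; runs, freeing lock-b and lock-a


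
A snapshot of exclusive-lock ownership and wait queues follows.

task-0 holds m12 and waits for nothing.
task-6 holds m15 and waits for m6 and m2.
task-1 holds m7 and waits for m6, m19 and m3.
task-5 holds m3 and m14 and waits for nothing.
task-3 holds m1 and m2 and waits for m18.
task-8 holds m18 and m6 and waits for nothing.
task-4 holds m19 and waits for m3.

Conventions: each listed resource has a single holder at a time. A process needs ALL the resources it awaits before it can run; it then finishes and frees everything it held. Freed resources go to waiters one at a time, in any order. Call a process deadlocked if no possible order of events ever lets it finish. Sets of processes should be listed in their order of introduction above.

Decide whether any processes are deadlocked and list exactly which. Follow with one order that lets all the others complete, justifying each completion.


Nothing here is deadlocked.
Key observation: all waits point, directly or indirectly, at processes that can finish, so nothing is permanently blocked.
One completion order for the rest: task-5, task-8, task-4, task-1, task-3, task-6, task-0.
Walking it through:
  task-5 waits on nothing -> runs at once and releases m3 and m14
  task-8 waits on nothing -> runs at once and releases m18 and m6
  task-4 waits on m3 — all released -> runs and releases m19
  task-1 waits on m6, m19 and m3 — all released -> runs and releases m7
  task-3 waits on m18 — all released -> runs and releases m1 and m2
  task-6 waits on m6 and m2 — all released -> runs and releases m15
  task-0 waits on nothing -> runs at once and releases m12


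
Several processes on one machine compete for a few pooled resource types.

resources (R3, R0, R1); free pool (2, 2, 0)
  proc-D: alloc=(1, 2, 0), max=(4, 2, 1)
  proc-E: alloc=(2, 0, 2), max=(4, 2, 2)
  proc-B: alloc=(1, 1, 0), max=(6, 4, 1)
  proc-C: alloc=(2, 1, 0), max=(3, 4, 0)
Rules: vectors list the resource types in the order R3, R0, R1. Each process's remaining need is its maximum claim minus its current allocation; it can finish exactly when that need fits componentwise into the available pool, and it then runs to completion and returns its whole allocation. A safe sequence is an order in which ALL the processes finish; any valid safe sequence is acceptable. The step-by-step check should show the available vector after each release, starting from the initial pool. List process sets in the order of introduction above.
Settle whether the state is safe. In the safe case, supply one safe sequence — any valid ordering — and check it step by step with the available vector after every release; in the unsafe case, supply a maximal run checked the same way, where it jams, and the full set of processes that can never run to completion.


SAFE. One safe sequence: proc-E, proc-D, proc-B, proc-C.
Key observation: the first exact fit in this order is proc-E — it needs (2, 2, 0) with (2, 2, 0) free, meeting a requested resource to the last unit.
Check, step by step:
  pool = (2, 2, 0)
  proc-E needs (2, 2, 0) <= (2, 2, 0) -> finishes; pool += (2, 0, 2) = (4, 2, 2)
  proc-D needs (3, 0, 1) <= (4, 2, 2) -> finishes; pool += (1, 2, 0) = (5, 4, 2)
  proc-B needs (5, 3, 1) <= (5, 4, 2) -> finishes; pool += (1, 1, 0) = (6, 5, 2)
  proc-C needs (1, 3, 0) <= (6, 5, 2) -> finishes; pool += (2, 1, 0) = (8, 6, 2)


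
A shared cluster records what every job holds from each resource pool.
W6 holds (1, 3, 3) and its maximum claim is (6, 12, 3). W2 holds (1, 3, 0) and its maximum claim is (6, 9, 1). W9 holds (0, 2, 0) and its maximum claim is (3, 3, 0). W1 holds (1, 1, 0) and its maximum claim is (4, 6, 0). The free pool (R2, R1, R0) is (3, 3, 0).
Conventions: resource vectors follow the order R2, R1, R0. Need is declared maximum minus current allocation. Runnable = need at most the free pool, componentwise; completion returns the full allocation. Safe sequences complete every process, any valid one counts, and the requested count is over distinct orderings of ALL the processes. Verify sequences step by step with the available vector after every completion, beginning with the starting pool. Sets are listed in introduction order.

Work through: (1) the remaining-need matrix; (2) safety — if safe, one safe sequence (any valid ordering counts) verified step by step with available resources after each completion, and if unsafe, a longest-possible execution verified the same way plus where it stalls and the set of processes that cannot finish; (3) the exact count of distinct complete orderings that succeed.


(1) Outstanding need per process (order R2, R1, R0):
  W6: (5, 9, 0)
  W2: (5, 6, 1)
  W9: (3, 1, 0)
  W1: (3, 5, 0)
(2) UNSAFE.
Key observation: the wall is R2: completing W9, W1 brings the pool only to (4, 6, 0), and all the rest need more.
Going as far as possible: W9, W1; after that, nothing fits. Verifying each step:
  pool = (3, 3, 0)
  W9: need (3, 1, 0) fits (3, 3, 0); releases (0, 2, 0), pool now (3, 5, 0)
  W1: need (3, 5, 0) fits (3, 5, 0); releases (1, 1, 0), pool now (4, 6, 0)
  W6 cannot run: need (5, 9, 0) vs free (4, 6, 0) (insufficient R2 and R1)
  W2 cannot run: need (5, 6, 1) vs free (4, 6, 0) (insufficient R2 and R0)
Processes that can never finish: W6 and W2.
(3) The exact count: 0 of the possible complete orderings are safe sequences.


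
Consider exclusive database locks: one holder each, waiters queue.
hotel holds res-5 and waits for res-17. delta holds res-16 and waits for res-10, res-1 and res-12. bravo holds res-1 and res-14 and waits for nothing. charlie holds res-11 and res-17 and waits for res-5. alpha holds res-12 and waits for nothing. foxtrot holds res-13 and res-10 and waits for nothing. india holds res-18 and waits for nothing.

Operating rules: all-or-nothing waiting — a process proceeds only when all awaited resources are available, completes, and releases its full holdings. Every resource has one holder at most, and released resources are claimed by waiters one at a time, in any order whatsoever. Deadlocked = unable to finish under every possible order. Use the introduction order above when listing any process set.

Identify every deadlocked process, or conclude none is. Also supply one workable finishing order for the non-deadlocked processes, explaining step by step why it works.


The deadlocked set is hotel and charlie.
Key observation: along hotel -> charlie -> hotel, each member waits on what the next one holds — a deadlock; no other process is dragged down with it.
A valid finishing order for the others: india, alpha, bravo, foxtrot, delta.
Check, step by step:
  india: no waits; runs immediately, freeing res-18
  alpha: no waits; runs immediately, freeing res-12
  bravo: no waits; runs immediately, freeing res-1 and res-14
  foxtrot: no waits; runs immediately, freeing res-13 and res-10
  run delta (all its waits — res-10, res-1 and res-12 — are resolved); releases res-16


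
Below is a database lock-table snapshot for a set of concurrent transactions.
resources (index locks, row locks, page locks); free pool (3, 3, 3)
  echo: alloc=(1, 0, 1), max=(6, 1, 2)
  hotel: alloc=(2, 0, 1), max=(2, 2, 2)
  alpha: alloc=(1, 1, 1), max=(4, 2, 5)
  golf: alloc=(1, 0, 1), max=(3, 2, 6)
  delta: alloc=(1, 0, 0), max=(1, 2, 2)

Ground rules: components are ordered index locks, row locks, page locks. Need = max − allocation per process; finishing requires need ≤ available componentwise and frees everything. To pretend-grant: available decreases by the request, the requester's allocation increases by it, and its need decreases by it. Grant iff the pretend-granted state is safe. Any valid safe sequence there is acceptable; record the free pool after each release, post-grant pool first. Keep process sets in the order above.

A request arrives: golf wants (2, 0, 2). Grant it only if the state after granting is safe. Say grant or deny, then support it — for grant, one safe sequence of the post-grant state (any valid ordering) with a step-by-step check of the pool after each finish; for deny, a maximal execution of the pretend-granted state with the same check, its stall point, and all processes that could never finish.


DENY. Granting would leave the state unsafe.
Key observation: after hotel, delta the pool peaks at (4, 3, 2), and each blocked process is short somewhere: echo on index locks; alpha on page locks; golf on page locks.
Pretend the grant happened; the run hotel, delta goes as far as possible. Check, step by step:
  pool = (1, 3, 1)
  run hotel (needs (0, 2, 1), free (1, 3, 1)); after release of (2, 0, 1) the pool is (3, 3, 2)
  run delta (needs (0, 2, 2), free (3, 3, 2)); after release of (1, 0, 0) the pool is (4, 3, 2)
  echo cannot run: need (5, 1, 1) vs free (4, 3, 2) (insufficient index locks)
  alpha cannot run: need (3, 1, 4) vs free (4, 3, 2) (insufficient page locks)
  golf cannot run: need (0, 2, 3) vs free (4, 3, 2) (insufficient page locks)
Processes that could never finish after the grant: echo, alpha and golf.


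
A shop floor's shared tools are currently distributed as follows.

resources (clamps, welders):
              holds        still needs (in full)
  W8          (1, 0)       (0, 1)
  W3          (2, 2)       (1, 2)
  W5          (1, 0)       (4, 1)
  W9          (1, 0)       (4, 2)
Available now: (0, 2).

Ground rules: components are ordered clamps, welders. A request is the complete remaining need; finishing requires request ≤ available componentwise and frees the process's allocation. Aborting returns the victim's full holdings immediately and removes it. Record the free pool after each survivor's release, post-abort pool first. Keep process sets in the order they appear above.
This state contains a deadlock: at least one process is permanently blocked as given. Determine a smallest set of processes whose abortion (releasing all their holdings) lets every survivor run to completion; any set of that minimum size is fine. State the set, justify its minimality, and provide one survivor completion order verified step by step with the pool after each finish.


The answer: abort W9.
Key observation: W5 had no path to completion before; after the abort of W9 ((1, 0) returned), step 3 is where it fits.
Why nothing smaller works: aborting no one leaves the state deadlocked as given.
One survivor order: W3, W8, W5. Check, step by step (post-abort pool first):
  pool = (1, 2)
  run W3 (needs (1, 2), free (1, 2)); after release of (2, 2) the pool is (3, 4)
  run W8 (needs (0, 1), free (3, 4)); after release of (1, 0) the pool is (4, 4)
  run W5 (needs (4, 1), free (4, 4)); after release of (1, 0) the pool is (5, 4)


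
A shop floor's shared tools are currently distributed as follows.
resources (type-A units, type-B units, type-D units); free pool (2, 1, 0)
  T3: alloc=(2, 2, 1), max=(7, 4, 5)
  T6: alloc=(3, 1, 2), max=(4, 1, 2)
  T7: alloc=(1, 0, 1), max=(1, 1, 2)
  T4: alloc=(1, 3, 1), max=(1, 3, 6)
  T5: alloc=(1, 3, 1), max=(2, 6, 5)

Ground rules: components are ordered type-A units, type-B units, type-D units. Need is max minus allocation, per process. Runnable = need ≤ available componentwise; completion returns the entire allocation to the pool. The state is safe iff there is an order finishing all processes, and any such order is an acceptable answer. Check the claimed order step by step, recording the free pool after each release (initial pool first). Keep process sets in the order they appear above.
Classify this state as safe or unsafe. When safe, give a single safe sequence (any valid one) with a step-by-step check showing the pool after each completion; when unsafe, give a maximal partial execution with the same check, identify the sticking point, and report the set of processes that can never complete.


UNSAFE — no complete ordering exists.
Key observation: no order helps: past T6, T7, the free pool tops out at (6, 2, 3), below what each blocked process needs in type-D units.
The run T6, T7 cannot be extended any further. Walking it through:
  pool = (2, 1, 0)
  T6 needs (1, 0, 0) <= (2, 1, 0) -> finishes; pool += (3, 1, 2) = (5, 2, 2)
  T7 needs (0, 1, 1) <= (5, 2, 2) -> finishes; pool += (1, 0, 1) = (6, 2, 3)
  blocked: T3 wants (5, 2, 4), pool (6, 2, 3) — not enough type-D units
  blocked: T4 wants (0, 0, 5), pool (6, 2, 3) — not enough type-D units
  blocked: T5 wants (1, 3, 4), pool (6, 2, 3) — not enough type-B units and type-D units
Processes that can never finish: T3, T4 and T5.


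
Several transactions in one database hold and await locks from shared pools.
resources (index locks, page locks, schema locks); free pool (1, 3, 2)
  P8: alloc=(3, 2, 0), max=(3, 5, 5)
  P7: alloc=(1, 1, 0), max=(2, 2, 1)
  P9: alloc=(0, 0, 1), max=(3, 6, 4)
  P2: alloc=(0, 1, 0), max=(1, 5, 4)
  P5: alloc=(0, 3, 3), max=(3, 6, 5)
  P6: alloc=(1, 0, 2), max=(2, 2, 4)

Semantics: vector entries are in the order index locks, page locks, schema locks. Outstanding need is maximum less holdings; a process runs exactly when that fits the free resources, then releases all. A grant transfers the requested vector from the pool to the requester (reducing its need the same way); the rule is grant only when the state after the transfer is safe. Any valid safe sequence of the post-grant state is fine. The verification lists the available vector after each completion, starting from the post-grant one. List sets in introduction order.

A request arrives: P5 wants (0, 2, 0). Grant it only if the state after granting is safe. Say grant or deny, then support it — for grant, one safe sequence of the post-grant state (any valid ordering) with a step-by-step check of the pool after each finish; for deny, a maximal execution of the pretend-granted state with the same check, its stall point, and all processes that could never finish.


GRANT. The post-grant state is safe; one safe sequence: P7, P6, P5, P2, P8, P9.
Key observation: with (1, 1, 2) left after the transfer, P7 can run at once — the state stays safe.
Step-by-step check of the post-grant state:
  pool = (1, 1, 2)
  P7 needs (1, 1, 1) <= (1, 1, 2) -> finishes; pool += (1, 1, 0) = (2, 2, 2)
  P6 needs (1, 2, 2) <= (2, 2, 2) -> finishes; pool += (1, 0, 2) = (3, 2, 4)
  P5 needs (3, 1, 2) <= (3, 2, 4) -> finishes; pool += (0, 5, 3) = (3, 7, 7)
  P2 needs (1, 4, 4) <= (3, 7, 7) -> finishes; pool += (0, 1, 0) = (3, 8, 7)
  P8 needs (0, 3, 5) <= (3, 8, 7) -> finishes; pool += (3, 2, 0) = (6, 10, 7)
  P9 needs (3, 6, 3) <= (6, 10, 7) -> finishes; pool += (0, 0, 1) = (6, 10, 8)


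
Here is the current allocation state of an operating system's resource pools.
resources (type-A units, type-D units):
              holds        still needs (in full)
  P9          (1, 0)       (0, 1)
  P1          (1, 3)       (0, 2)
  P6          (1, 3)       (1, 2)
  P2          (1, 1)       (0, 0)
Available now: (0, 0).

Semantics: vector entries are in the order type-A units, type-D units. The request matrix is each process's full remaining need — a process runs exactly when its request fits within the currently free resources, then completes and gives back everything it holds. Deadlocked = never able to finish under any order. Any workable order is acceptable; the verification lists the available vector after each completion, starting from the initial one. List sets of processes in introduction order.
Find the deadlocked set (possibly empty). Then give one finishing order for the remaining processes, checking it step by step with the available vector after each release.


Deadlocked: P1 and P6.
Key observation: the wall is type-D units: completing P2, P9 brings the pool only to (2, 1), and all the rest need more.
The rest can finish in the order P2, P9. Verifying each step:
  pool = (0, 0)
  P2 needs (0, 0) <= (0, 0) -> finishes; pool += (1, 1) = (1, 1)
  P9 needs (0, 1) <= (1, 1) -> finishes; pool += (1, 0) = (2, 1)
The stuck group stays short no matter what:
  P1 cannot run: need (0, 2) vs free (2, 1) (insufficient type-D units)
  P6 cannot run: need (1, 2) vs free (2, 1) (insufficient type-D units)


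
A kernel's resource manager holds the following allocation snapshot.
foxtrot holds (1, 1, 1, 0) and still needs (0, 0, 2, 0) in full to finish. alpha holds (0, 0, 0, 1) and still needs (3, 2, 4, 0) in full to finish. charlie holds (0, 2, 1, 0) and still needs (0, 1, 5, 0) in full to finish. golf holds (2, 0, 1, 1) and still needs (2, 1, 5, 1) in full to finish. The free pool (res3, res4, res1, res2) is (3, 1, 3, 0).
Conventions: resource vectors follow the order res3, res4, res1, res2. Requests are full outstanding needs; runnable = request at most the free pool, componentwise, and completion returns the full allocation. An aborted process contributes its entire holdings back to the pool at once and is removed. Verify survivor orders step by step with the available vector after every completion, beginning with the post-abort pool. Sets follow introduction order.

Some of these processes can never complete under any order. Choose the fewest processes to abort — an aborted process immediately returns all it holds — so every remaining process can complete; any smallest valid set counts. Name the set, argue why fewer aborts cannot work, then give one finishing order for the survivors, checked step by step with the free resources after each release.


Abort charlie.
Key observation: golf was stuck for good until charlie gave back (0, 2, 1, 0); in the order shown it finishes at step 3.
No smaller set exists: with zero aborts the deadlock remains.
One survivor order: foxtrot, alpha, golf. Check, step by step (post-abort pool first):
  pool = (3, 3, 4, 0)
  foxtrot: need (0, 0, 2, 0) fits (3, 3, 4, 0); releases (1, 1, 1, 0), pool now (4, 4, 5, 0)
  alpha: need (3, 2, 4, 0) fits (4, 4, 5, 0); releases (0, 0, 0, 1), pool now (4, 4, 5, 1)
  golf: need (2, 1, 5, 1) fits (4, 4, 5, 1); releases (2, 0, 1, 1), pool now (6, 4, 6, 2)


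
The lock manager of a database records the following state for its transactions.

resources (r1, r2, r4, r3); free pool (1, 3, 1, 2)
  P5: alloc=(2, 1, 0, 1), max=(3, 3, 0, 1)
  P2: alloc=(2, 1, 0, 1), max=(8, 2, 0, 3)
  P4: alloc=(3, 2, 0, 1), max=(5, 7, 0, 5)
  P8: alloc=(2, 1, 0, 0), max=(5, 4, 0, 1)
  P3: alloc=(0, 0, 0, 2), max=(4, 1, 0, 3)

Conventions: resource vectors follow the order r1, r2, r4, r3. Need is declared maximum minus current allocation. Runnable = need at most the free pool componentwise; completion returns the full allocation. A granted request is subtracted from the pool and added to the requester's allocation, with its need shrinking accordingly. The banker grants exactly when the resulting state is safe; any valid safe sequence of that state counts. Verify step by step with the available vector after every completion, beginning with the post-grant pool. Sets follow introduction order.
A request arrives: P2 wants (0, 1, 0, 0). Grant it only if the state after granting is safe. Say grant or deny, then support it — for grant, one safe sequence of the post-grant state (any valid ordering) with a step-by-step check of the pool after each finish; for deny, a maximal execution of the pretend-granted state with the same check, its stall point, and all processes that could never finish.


DENY — the pretend-granted state is unsafe.
Key observation: after P5, P8, P3 the pool peaks at (5, 4, 1, 5), and each blocked process is short somewhere: P2 on r1; P4 on r2.
On the post-grant state, P5, P8, P3 is a maximal run — nothing extends it. Check, step by step:
  pool = (1, 2, 1, 2)
  run P5 (needs (1, 2, 0, 0), free (1, 2, 1, 2)); after release of (2, 1, 0, 1) the pool is (3, 3, 1, 3)
  run P8 (needs (3, 3, 0, 1), free (3, 3, 1, 3)); after release of (2, 1, 0, 0) the pool is (5, 4, 1, 3)
  run P3 (needs (4, 1, 0, 1), free (5, 4, 1, 3)); after release of (0, 0, 0, 2) the pool is (5, 4, 1, 5)
  P2 cannot run: need (6, 0, 0, 2) vs free (5, 4, 1, 5) (insufficient r1)
  P4 cannot run: need (2, 5, 0, 4) vs free (5, 4, 1, 5) (insufficient r2)
Post-grant, the permanently blocked set is P2 and P4.


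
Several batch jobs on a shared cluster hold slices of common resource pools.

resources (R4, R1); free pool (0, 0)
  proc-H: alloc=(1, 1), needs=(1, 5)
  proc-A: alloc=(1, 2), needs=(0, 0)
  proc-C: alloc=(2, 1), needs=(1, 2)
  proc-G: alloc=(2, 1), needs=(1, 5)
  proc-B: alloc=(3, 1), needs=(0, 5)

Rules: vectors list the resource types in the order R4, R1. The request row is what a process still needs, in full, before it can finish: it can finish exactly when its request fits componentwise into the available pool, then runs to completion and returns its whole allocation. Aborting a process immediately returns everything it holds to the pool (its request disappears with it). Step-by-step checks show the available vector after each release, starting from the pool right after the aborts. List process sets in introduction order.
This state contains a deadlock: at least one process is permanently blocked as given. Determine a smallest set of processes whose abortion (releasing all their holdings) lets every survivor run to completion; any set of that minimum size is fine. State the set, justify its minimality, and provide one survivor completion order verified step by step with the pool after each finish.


Minimum abort set: proc-H and proc-G.
Key observation: proc-B could never have finished before the abort; with (3, 2) returned by proc-H and proc-G, it fits at step 3.
Minimality, checking each single-abort alternative: proc-H alone leaves proc-G blocked (short on R1); proc-A alone leaves proc-H blocked (short on R1); proc-C alone leaves proc-H blocked (short on R1); proc-G alone leaves proc-H blocked (short on R1); proc-B alone leaves proc-H blocked (short on R1).
The survivors complete as proc-C, proc-A, proc-B. Walking it through (starting from the post-abort pool):
  pool = (3, 2)
  run proc-C (needs (1, 2), free (3, 2)); after release of (2, 1) the pool is (5, 3)
  run proc-A (needs (0, 0), free (5, 3)); after release of (1, 2) the pool is (6, 5)
  run proc-B (needs (0, 5), free (6, 5)); after release of (3, 1) the pool is (9, 6)
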